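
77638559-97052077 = - 19413518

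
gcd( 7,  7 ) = 7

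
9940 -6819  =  3121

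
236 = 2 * 118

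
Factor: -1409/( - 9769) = 1409^1*9769^( - 1 ) 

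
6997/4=1749+1/4= 1749.25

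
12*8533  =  102396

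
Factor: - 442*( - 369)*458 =74698884 = 2^2 * 3^2*13^1*17^1*41^1 * 229^1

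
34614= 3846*9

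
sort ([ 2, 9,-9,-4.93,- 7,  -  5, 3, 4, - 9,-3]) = [  -  9 ,-9,-7, - 5, - 4.93, - 3,2, 3, 4,9]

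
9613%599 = 29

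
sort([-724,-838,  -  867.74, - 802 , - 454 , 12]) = [  -  867.74,-838,  -  802, - 724,-454,12] 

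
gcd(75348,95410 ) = 14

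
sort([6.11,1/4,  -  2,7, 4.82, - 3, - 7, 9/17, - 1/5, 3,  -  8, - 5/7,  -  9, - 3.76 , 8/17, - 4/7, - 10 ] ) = [ -10, - 9, - 8, - 7, - 3.76, - 3, - 2, - 5/7, - 4/7, - 1/5,1/4,  8/17, 9/17, 3, 4.82, 6.11, 7 ] 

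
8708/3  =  8708/3 = 2902.67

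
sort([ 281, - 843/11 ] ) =[ - 843/11 , 281] 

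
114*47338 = 5396532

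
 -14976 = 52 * ( -288) 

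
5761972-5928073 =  - 166101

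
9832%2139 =1276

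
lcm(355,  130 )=9230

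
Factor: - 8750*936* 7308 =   -  2^6*3^4 * 5^4*7^2 * 13^1 *29^1   =  - 59852520000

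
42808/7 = 42808/7  =  6115.43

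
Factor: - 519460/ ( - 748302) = 259730/374151=2^1*3^( - 1 )*5^1 * 19^1*1367^1*124717^ ( - 1)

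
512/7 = 73 + 1/7 =73.14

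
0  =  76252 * 0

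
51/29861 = 51/29861 = 0.00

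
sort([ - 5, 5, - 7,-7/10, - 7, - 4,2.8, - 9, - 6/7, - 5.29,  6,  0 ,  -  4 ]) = [ - 9 , - 7, - 7,-5.29,-5 , - 4, - 4 , - 6/7, - 7/10,0,2.8,5, 6]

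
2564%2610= 2564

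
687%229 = 0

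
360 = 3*120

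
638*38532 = 24583416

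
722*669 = 483018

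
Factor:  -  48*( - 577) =27696 = 2^4*3^1*577^1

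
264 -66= 198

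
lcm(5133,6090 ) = 359310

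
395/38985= 79/7797 = 0.01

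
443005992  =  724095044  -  281089052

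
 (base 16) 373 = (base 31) SF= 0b1101110011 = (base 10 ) 883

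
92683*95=8804885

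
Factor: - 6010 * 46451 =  - 2^1*5^1 *601^1* 46451^1=- 279170510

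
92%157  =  92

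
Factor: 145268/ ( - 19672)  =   - 2^( - 1)*23^1*1579^1*2459^( - 1 )  =  - 36317/4918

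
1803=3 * 601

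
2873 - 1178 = 1695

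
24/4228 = 6/1057 = 0.01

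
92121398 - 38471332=53650066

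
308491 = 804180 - 495689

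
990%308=66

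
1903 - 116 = 1787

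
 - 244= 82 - 326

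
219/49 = 219/49=4.47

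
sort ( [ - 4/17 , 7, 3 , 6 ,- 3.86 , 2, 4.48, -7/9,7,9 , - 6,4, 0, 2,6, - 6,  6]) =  [ - 6, - 6,- 3.86,  -  7/9, - 4/17, 0,2 , 2,  3, 4,4.48,6 , 6 , 6, 7,7, 9 ]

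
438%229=209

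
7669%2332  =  673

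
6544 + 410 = 6954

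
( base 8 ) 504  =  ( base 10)324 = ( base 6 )1300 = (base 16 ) 144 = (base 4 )11010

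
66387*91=6041217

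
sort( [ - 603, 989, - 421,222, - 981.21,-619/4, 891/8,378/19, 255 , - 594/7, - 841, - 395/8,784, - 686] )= [ - 981.21,-841, - 686, - 603, - 421,- 619/4, - 594/7, - 395/8, 378/19,  891/8, 222,255,  784, 989]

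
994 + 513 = 1507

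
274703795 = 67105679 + 207598116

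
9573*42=402066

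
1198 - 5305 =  - 4107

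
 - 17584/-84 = 209 + 1/3 = 209.33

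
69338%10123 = 8600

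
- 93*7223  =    -  671739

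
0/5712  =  0 = 0.00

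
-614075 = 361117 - 975192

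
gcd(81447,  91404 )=3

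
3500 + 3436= 6936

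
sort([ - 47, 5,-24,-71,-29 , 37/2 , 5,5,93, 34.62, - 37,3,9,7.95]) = [ - 71, - 47 , - 37, - 29, - 24, 3, 5, 5,5, 7.95,9,37/2 , 34.62, 93]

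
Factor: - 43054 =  - 2^1*11^1*19^1*103^1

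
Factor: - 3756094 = -2^1 * 1878047^1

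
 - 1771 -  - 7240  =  5469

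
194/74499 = 194/74499 = 0.00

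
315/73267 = 315/73267= 0.00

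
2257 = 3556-1299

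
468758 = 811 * 578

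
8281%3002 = 2277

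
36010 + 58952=94962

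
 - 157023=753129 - 910152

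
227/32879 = 227/32879 = 0.01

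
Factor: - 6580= - 2^2*5^1*7^1*47^1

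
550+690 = 1240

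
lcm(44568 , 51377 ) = 3699144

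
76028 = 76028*1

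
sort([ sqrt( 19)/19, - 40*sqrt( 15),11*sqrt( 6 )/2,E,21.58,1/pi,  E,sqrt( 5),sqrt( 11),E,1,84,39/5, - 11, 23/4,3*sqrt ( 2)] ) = [-40*sqrt( 15),-11,sqrt(19)/19, 1/pi,  1,sqrt( 5),E, E,E, sqrt (11),3*sqrt( 2 ),23/4, 39/5, 11*sqrt( 6) /2,  21.58 , 84] 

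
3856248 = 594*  6492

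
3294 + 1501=4795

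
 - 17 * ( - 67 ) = 1139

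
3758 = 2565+1193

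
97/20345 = 97/20345  =  0.00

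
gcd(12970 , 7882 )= 2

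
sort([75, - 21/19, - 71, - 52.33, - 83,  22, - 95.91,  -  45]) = [ - 95.91, - 83 , - 71, - 52.33, - 45,-21/19, 22, 75 ] 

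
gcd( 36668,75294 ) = 178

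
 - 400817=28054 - 428871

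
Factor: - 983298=  -  2^1*3^1 * 163883^1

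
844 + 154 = 998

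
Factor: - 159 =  - 3^1*53^1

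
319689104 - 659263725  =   -339574621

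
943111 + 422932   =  1366043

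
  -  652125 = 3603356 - 4255481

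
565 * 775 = 437875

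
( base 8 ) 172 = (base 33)3n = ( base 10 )122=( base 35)3h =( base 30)42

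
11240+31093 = 42333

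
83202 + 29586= 112788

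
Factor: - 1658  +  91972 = 90314 = 2^1*7^1*6451^1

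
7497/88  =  7497/88 = 85.19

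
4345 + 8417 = 12762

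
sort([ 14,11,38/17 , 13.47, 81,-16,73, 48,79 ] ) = [ - 16,38/17, 11, 13.47,14,48, 73,79, 81] 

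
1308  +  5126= 6434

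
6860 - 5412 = 1448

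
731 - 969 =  - 238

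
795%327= 141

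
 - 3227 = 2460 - 5687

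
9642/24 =401 + 3/4 = 401.75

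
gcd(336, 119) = 7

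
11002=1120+9882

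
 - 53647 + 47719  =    -  5928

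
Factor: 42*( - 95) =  - 3990 = - 2^1*3^1*5^1*7^1*19^1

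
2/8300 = 1/4150 = 0.00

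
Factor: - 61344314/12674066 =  - 30672157/6337033 = - 139^1*881^( - 1)*7193^( - 1)*220663^1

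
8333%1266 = 737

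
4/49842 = 2/24921 = 0.00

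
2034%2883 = 2034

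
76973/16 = 76973/16 = 4810.81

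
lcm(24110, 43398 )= 216990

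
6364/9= 6364/9  =  707.11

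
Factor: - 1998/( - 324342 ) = 3^1 * 487^( - 1) = 3/487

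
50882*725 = 36889450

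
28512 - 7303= 21209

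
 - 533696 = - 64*8339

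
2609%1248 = 113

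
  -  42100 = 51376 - 93476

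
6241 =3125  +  3116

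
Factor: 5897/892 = 2^( - 2)  *  223^(  -  1) * 5897^1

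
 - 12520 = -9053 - 3467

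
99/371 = 99/371 = 0.27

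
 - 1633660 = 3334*(- 490)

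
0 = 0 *85649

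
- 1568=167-1735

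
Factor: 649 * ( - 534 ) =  - 346566 = -  2^1 * 3^1*11^1 * 59^1*89^1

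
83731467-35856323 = 47875144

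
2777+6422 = 9199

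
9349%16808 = 9349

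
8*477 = 3816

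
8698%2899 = 1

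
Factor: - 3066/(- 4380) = 7/10 = 2^(-1 )*5^ ( - 1)*7^1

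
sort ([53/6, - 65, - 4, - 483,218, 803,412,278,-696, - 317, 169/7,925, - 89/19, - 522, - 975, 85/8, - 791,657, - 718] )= [  -  975,-791, - 718, - 696, - 522, - 483,- 317,-65, - 89/19, - 4, 53/6,85/8, 169/7,218,278, 412, 657,803, 925 ]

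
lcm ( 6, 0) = 0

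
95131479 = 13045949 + 82085530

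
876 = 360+516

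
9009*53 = 477477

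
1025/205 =5=5.00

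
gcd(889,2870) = 7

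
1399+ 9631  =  11030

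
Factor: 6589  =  11^1*599^1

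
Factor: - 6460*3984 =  - 2^6*3^1*5^1*17^1*19^1 *83^1 = -  25736640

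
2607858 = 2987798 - 379940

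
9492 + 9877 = 19369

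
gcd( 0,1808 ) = 1808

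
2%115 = 2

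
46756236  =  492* 95033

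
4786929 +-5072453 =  - 285524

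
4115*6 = 24690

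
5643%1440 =1323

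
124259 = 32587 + 91672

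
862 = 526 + 336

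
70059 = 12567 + 57492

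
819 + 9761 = 10580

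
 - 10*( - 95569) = 955690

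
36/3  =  12 = 12.00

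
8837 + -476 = 8361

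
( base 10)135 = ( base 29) 4J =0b10000111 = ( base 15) 90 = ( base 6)343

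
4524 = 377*12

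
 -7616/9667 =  - 1088/1381 = - 0.79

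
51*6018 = 306918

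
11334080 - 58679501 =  - 47345421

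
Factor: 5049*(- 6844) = -2^2 * 3^3*11^1*17^1*29^1 *59^1 =- 34555356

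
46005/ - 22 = -2092 + 19/22 = -2091.14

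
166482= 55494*3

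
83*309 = 25647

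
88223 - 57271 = 30952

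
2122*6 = 12732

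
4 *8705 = 34820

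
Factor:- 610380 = -2^2*3^2*5^1 *3391^1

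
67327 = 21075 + 46252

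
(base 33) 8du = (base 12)5383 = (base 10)9171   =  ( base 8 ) 21723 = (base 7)35511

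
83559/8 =83559/8= 10444.88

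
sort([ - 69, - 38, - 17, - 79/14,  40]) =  [ - 69, - 38, - 17, - 79/14,40]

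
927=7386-6459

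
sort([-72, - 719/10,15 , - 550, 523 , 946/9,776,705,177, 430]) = [ - 550, - 72, - 719/10, 15, 946/9,177,430, 523,705, 776 ]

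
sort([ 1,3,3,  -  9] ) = [ - 9,1, 3,3]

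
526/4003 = 526/4003 = 0.13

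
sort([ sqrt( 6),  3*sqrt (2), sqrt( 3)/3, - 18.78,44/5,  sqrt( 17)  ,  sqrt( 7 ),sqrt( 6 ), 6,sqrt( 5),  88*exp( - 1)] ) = [ - 18.78, sqrt( 3 ) /3,sqrt( 5), sqrt (6), sqrt( 6) , sqrt( 7),sqrt(17),3*sqrt( 2 ),6 , 44/5,88*exp( - 1) ]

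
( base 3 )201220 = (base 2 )1000011001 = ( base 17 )1EA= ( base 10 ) 537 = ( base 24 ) m9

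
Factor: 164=2^2*41^1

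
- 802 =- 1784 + 982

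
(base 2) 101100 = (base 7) 62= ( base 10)44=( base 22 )20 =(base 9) 48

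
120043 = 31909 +88134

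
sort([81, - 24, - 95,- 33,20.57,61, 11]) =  [-95, - 33 , - 24  ,  11, 20.57, 61,81 ]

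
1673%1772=1673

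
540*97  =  52380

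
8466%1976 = 562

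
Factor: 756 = 2^2*3^3 * 7^1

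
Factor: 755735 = 5^1 * 17^2*523^1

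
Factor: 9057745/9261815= 1811549/1852363 = 23^1*79^1*997^1*1852363^( - 1 ) 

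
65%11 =10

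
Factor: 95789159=79^1*1212521^1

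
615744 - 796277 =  - 180533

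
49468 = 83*596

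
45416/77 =6488/11 = 589.82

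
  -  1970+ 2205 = 235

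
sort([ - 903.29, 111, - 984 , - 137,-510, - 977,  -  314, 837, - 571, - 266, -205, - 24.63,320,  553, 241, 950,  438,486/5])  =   [ - 984, - 977, - 903.29,-571, - 510 , - 314, -266, - 205, - 137, - 24.63,486/5,111, 241, 320,438 , 553, 837, 950]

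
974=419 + 555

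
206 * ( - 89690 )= - 18476140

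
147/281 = 147/281  =  0.52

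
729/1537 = 729/1537 = 0.47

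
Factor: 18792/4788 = 522/133=2^1*3^2 * 7^(  -  1)*19^ ( - 1 )*29^1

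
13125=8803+4322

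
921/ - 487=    - 2  +  53/487 =- 1.89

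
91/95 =91/95 = 0.96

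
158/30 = 5+4/15 = 5.27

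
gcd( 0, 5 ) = 5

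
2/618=1/309 = 0.00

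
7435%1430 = 285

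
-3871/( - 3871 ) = 1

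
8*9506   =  76048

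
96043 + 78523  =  174566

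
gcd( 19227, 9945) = 663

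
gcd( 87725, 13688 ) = 29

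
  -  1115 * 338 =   -  376870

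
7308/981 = 7+49/109= 7.45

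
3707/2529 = 3707/2529 = 1.47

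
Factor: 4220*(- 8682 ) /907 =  - 2^3 * 3^1*5^1 * 211^1 * 907^( - 1 ) *1447^1 = -36638040/907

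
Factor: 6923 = 7^1*23^1*43^1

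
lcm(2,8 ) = 8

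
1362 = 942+420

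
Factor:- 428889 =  - 3^1*142963^1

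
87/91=87/91 = 0.96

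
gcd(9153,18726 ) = 3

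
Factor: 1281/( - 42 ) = - 61/2 = -2^ (- 1)*61^1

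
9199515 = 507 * 18145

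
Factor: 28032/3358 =2^6  *  3^1 * 23^ ( - 1)= 192/23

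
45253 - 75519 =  - 30266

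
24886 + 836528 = 861414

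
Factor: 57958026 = 2^1 * 3^1 *7^1 * 1379953^1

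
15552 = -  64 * ( - 243)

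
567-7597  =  - 7030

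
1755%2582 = 1755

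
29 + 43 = 72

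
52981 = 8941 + 44040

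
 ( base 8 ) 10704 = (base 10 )4548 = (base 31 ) 4mm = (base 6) 33020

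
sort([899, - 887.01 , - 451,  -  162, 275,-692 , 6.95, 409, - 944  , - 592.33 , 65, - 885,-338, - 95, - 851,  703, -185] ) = [ - 944,-887.01, - 885,  -  851, - 692, - 592.33, - 451, - 338,  -  185, - 162, - 95,6.95,65, 275, 409,703, 899]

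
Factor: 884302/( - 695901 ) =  - 2^1*3^( - 1) *231967^ ( -1 )* 442151^1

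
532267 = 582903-50636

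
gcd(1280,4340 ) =20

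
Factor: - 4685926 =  - 2^1*7^1 * 433^1*773^1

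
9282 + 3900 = 13182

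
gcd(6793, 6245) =1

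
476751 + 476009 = 952760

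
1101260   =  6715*164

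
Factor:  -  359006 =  - 2^1*17^1*10559^1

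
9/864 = 1/96 = 0.01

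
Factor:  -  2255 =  - 5^1 * 11^1*41^1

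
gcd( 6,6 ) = 6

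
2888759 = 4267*677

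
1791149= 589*3041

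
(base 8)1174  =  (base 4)21330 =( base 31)kg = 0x27c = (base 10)636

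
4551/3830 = 1 + 721/3830 = 1.19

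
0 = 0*82688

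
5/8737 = 5/8737 = 0.00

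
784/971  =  784/971 = 0.81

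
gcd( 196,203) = 7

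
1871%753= 365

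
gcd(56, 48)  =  8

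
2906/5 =2906/5 =581.20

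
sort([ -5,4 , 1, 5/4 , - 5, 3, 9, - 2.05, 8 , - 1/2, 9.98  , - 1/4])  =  [ - 5, - 5, - 2.05, - 1/2, - 1/4,1,5/4, 3,4 , 8,9,9.98]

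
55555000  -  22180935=33374065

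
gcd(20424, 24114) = 6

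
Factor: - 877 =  - 877^1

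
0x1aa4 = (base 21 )F9G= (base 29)835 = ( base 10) 6820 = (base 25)AMK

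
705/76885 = 141/15377 = 0.01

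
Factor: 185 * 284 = 2^2*5^1*37^1*71^1=52540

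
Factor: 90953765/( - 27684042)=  - 2^(-1 )*3^( - 1)*5^1*7^1*23^( - 1)*200609^( - 1) * 2598679^1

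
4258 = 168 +4090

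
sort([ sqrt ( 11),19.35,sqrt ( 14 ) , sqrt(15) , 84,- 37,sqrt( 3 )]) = [ - 37,sqrt( 3),sqrt( 11), sqrt(14 ), sqrt( 15),19.35,84]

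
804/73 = 804/73 = 11.01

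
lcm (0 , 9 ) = 0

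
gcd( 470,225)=5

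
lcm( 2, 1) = 2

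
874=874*1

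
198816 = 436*456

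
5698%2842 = 14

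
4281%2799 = 1482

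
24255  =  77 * 315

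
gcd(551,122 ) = 1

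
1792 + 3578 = 5370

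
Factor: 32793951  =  3^1*37^1 * 295441^1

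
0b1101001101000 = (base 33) 66s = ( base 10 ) 6760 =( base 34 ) 5ss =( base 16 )1a68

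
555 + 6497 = 7052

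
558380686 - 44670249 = 513710437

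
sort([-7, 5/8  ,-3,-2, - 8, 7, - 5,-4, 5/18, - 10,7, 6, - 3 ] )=[ - 10, - 8, - 7,-5,-4,  -  3, - 3, - 2, 5/18,5/8, 6,7,7]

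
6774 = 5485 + 1289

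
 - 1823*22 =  - 40106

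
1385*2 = 2770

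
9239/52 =177+35/52 = 177.67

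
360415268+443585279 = 804000547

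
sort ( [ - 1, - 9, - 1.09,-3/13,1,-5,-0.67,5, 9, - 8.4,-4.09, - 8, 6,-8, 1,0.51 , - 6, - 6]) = [- 9, - 8.4, - 8 , - 8, - 6, - 6, - 5, - 4.09, - 1.09,-1, - 0.67, - 3/13, 0.51,1,1, 5, 6, 9] 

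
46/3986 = 23/1993= 0.01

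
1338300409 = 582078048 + 756222361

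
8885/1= 8885= 8885.00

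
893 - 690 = 203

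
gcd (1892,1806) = 86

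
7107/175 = 40 +107/175 = 40.61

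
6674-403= 6271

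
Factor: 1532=2^2*383^1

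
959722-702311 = 257411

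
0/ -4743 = 0/1 = - 0.00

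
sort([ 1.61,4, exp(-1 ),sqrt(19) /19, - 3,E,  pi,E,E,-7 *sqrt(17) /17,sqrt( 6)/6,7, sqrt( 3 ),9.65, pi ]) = [ - 3, - 7 * sqrt( 17 )/17,sqrt(19) /19,exp( - 1),sqrt( 6)/6,1.61, sqrt( 3 ), E,E,E,pi,pi,  4, 7, 9.65]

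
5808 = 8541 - 2733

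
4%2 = 0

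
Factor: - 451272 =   -  2^3*3^1*18803^1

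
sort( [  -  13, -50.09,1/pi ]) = [ - 50.09, - 13, 1/pi] 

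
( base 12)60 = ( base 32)28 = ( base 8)110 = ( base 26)2k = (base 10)72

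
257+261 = 518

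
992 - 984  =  8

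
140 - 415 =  - 275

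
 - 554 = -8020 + 7466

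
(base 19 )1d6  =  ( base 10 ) 614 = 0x266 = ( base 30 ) KE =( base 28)LQ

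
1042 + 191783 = 192825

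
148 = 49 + 99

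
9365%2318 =93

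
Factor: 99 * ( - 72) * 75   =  -534600  =  -2^3 * 3^5  *  5^2 * 11^1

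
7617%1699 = 821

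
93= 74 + 19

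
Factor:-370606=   -  2^1 * 185303^1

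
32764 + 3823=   36587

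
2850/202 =1425/101= 14.11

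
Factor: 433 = 433^1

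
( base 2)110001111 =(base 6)1503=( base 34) bp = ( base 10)399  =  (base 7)1110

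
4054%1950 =154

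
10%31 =10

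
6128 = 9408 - 3280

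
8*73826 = 590608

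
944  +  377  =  1321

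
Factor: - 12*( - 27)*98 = 2^3*3^4*7^2 = 31752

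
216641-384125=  - 167484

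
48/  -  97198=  - 24/48599=- 0.00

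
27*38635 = 1043145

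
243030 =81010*3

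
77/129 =77/129 =0.60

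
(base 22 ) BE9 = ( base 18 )h77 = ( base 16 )1609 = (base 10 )5641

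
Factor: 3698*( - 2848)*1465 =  - 15429239360 = -2^6 * 5^1*43^2*89^1*293^1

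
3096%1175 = 746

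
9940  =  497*20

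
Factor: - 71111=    - 17^1*47^1*89^1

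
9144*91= 832104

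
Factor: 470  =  2^1*5^1*47^1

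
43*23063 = 991709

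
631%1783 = 631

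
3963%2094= 1869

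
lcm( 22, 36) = 396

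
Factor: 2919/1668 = 7/4 = 2^(-2)*7^1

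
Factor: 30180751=71^1*103^1*4127^1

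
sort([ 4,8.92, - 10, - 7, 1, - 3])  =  [ - 10, - 7, - 3,  1,4, 8.92] 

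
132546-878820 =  - 746274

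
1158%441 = 276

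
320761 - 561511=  - 240750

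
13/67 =13/67 = 0.19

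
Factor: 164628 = 2^2*3^2*17^1*269^1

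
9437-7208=2229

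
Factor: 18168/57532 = 2^1*3^1*19^ ( - 1 ) = 6/19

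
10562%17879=10562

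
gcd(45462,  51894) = 6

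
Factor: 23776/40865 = 2^5*5^( - 1 )*11^( - 1)  =  32/55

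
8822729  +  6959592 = 15782321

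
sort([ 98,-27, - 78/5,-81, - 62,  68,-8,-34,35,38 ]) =[-81, -62,-34, - 27, - 78/5, - 8,35,38,68,98] 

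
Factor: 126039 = 3^1*42013^1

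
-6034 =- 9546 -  - 3512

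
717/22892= 717/22892 = 0.03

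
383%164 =55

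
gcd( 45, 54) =9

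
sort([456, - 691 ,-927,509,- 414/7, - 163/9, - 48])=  [ - 927, - 691,- 414/7, -48,-163/9,456,509]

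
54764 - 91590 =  - 36826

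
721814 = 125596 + 596218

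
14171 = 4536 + 9635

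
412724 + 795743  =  1208467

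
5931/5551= 1 + 380/5551=1.07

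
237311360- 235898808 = 1412552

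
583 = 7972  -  7389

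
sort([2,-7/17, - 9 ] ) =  [ - 9 , - 7/17,2 ] 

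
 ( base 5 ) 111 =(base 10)31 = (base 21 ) 1a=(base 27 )14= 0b11111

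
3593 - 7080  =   - 3487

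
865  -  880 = -15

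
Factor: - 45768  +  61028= 2^2*5^1*7^1*109^1 = 15260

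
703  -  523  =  180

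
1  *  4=4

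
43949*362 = 15909538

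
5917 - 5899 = 18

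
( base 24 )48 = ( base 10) 104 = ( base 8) 150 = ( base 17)62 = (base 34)32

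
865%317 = 231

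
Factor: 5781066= 2^1*3^1*31^1*31081^1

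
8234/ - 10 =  - 4117/5=   - 823.40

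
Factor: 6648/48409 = 2^3*3^1*277^1*48409^( - 1) 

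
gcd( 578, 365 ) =1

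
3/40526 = 3/40526 =0.00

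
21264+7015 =28279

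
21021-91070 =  - 70049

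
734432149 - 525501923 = 208930226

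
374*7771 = 2906354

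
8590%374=362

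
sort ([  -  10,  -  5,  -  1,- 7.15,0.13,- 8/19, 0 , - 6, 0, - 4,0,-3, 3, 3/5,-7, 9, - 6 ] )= [ - 10, - 7.15, - 7,-6, -6, - 5,  -  4,  -  3 , - 1, - 8/19, 0, 0, 0,0.13, 3/5, 3, 9]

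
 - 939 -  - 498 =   -  441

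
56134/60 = 935 + 17/30 = 935.57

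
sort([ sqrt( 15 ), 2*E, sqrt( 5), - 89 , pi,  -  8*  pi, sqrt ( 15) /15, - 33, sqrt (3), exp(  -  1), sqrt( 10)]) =[- 89, - 33, - 8*pi, sqrt( 15 ) /15, exp(-1), sqrt( 3 ), sqrt( 5),pi, sqrt( 10 ), sqrt( 15), 2 * E] 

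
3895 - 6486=-2591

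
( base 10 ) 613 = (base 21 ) 184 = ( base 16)265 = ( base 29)l4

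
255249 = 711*359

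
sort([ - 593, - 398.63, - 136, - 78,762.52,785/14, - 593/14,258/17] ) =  [  -  593, - 398.63, - 136, - 78, - 593/14, 258/17, 785/14, 762.52 ] 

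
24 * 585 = 14040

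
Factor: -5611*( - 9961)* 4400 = 245921152400 = 2^4*5^2*  7^1* 11^1 * 31^1 * 181^1*1423^1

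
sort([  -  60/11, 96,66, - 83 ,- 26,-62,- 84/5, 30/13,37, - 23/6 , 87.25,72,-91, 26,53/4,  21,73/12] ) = [ - 91,-83,- 62, - 26,-84/5,- 60/11,  -  23/6,30/13,  73/12,53/4, 21,  26,  37, 66,72, 87.25, 96]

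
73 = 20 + 53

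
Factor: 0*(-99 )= 0=0^1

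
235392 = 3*78464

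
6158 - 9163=-3005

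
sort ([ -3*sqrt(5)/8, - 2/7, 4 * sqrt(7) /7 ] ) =[-3*sqrt( 5)/8, - 2/7, 4*sqrt( 7 )/7 ]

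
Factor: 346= 2^1 * 173^1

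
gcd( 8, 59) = 1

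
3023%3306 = 3023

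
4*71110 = 284440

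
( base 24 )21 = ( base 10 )49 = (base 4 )301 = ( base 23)23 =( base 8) 61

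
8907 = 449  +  8458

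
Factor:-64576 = -2^6 * 1009^1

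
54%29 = 25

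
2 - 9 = -7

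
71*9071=644041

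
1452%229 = 78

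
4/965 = 4/965 =0.00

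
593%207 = 179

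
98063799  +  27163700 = 125227499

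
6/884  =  3/442=0.01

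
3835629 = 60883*63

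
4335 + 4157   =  8492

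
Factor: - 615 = -3^1 * 5^1 * 41^1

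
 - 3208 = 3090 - 6298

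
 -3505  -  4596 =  - 8101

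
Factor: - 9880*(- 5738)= 56691440 = 2^4 * 5^1*13^1*19^2*151^1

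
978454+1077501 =2055955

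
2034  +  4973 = 7007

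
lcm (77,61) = 4697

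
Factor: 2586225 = 3^1*5^2*34483^1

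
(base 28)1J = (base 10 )47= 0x2F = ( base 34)1d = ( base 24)1N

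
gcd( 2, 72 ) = 2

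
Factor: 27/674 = 2^( - 1) * 3^3 *337^ ( - 1)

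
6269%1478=357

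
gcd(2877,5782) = 7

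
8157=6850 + 1307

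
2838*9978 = 28317564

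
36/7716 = 3/643=0.00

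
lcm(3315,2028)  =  172380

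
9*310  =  2790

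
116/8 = 14 + 1/2 = 14.50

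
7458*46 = 343068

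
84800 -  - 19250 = 104050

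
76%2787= 76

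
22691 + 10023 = 32714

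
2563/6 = 427+1/6 = 427.17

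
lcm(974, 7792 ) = 7792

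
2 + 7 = 9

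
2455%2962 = 2455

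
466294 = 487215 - 20921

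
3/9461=3/9461 =0.00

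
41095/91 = 451 + 54/91 = 451.59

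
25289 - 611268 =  - 585979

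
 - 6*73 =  - 438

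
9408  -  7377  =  2031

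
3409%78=55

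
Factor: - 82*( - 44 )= 3608 = 2^3 * 11^1*41^1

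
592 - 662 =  - 70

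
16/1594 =8/797 =0.01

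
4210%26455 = 4210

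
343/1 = 343 = 343.00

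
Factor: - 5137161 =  - 3^1*1712387^1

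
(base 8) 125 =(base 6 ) 221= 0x55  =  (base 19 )49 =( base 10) 85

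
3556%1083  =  307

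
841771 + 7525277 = 8367048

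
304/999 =304/999 = 0.30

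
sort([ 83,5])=[5  ,  83 ]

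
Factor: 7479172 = 2^2*1869793^1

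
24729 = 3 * 8243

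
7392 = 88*84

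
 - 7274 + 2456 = - 4818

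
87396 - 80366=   7030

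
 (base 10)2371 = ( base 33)25S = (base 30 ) 2j1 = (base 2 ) 100101000011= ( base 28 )30J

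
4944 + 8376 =13320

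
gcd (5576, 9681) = 1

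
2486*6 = 14916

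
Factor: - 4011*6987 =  - 28024857  =  - 3^2*7^1 * 17^1*137^1*191^1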